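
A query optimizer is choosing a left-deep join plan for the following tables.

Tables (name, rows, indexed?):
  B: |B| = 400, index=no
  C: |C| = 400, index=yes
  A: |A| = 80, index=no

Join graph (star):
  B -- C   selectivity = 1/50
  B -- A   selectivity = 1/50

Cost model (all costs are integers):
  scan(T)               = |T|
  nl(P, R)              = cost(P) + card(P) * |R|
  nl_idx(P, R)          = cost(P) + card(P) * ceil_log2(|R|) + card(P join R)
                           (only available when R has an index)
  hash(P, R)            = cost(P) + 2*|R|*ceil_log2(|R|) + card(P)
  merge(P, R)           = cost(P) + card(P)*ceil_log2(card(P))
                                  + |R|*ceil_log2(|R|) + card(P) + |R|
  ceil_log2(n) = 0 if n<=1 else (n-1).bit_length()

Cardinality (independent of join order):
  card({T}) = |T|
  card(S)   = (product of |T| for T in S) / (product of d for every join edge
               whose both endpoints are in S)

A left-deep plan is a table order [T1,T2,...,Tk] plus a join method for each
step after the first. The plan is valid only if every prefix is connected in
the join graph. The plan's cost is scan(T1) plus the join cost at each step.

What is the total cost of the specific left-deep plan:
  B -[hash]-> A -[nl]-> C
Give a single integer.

257920

step 1: scan B: cost=400, card=400
step 2: join A via hash
    card(P join A) = 400*80/(50) = 640
    cost = 400 + 2*80*7 + 400 = 1920
step 3: join C via nl
    card(P join C) = 640*400/(50) = 5120
    cost = 1920 + 640*400 = 257920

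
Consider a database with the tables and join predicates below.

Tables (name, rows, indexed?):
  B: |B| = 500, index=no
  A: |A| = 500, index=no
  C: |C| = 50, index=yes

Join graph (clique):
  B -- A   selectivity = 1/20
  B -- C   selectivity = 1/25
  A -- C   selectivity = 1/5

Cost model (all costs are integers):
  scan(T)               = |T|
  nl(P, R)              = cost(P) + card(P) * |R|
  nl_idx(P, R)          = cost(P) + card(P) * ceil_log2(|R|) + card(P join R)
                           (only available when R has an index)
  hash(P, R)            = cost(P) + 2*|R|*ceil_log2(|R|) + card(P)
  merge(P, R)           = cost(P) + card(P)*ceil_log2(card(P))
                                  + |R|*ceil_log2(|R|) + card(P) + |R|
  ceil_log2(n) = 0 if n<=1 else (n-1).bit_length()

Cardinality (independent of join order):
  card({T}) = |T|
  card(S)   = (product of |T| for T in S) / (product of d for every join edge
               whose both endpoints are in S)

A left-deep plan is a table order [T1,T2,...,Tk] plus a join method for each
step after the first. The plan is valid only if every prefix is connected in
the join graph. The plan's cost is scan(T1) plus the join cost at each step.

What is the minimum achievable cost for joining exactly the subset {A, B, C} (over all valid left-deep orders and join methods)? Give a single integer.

11600

Selinger DP over subsets of {A,B,C}:
  {B}: scan cost=500, card=500
  {A}: scan cost=500, card=500
  {C}: scan cost=50, card=50
  {AB}: card=12500; try (B,hash)→10000, (A,hash)→10000, (B,merge)→10500, (A,merge)→10500, (B,nl)→250500, (A,nl)→250500; best=10000 via (B,hash)
  {BC}: card=1000; try (C,hash)→1600, (C,nl_idx)→4500, (B,merge)→5400, (C,merge)→5850, (B,hash)→9100, (B,nl)→25050 …(+1); best=1600 via (C,hash)
  {AC}: card=5000; try (C,hash)→1600, (A,merge)→5400, (C,merge)→5850, (C,nl_idx)→8500, (A,hash)→9100, (A,nl)→25050 …(+1); best=1600 via (C,hash)
  {ABC}: card=5000; try (A,hash)→11600, (B,hash)→15600, (A,merge)→17600, (C,hash)→23100, (B,merge)→76600, (C,nl_idx)→90000 …(+4); best=11600 via (A,hash)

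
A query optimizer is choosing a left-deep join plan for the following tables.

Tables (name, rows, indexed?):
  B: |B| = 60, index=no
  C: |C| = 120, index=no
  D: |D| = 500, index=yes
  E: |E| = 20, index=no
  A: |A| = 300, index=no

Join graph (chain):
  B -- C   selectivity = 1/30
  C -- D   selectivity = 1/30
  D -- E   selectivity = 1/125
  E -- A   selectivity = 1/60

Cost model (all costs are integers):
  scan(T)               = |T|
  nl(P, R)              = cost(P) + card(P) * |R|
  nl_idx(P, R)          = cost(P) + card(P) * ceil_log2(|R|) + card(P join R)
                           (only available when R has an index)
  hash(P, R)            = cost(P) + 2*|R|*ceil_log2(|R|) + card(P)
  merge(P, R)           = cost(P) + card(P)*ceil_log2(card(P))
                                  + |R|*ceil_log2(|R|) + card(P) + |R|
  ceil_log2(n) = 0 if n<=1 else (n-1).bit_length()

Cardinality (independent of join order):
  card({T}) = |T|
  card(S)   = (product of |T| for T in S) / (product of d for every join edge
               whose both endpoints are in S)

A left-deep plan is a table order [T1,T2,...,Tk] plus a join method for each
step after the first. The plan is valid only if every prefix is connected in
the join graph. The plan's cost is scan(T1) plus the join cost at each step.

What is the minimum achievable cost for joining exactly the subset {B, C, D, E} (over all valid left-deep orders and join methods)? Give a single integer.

2920

Selinger DP over subsets of {B,C,D,E}:
  {B}: scan cost=60, card=60
  {C}: scan cost=120, card=120
  {D}: scan cost=500, card=500
  {E}: scan cost=20, card=20
  {BC}: card=240; try (B,hash)→960, (C,merge)→1440, (B,merge)→1500, (C,hash)→1800, (C,nl)→7260, (B,nl)→7320; best=960 via (B,hash)
  {CD}: card=2000; try (C,hash)→2680, (D,nl_idx)→3200, (D,merge)→6080, (C,merge)→6460, (D,hash)→9240, (D,nl)→60120 …(+1); best=2680 via (C,hash)
  {DE}: card=80; try (D,nl_idx)→280, (E,hash)→1200, (D,merge)→5140, (E,merge)→5620, (D,hash)→9040, (D,nl)→10020 …(+1); best=280 via (D,nl_idx)
  {BCD}: card=4000; try (B,hash)→5400, (D,nl_idx)→7120, (D,merge)→8120, (D,hash)→10200, (B,merge)→27100, (D,nl)→120960 …(+1); best=5400 via (B,hash)
  {CDE}: card=320; try (C,merge)→1880, (C,hash)→2040, (E,hash)→4880, (C,nl)→9880, (E,merge)→26800, (E,nl)→42680; best=1880 via (C,merge)
  {BCDE}: card=640; try (B,hash)→2920, (B,merge)→5500, (E,hash)→9600, (B,nl)→21080, (E,merge)→57520, (E,nl)→85400; best=2920 via (B,hash)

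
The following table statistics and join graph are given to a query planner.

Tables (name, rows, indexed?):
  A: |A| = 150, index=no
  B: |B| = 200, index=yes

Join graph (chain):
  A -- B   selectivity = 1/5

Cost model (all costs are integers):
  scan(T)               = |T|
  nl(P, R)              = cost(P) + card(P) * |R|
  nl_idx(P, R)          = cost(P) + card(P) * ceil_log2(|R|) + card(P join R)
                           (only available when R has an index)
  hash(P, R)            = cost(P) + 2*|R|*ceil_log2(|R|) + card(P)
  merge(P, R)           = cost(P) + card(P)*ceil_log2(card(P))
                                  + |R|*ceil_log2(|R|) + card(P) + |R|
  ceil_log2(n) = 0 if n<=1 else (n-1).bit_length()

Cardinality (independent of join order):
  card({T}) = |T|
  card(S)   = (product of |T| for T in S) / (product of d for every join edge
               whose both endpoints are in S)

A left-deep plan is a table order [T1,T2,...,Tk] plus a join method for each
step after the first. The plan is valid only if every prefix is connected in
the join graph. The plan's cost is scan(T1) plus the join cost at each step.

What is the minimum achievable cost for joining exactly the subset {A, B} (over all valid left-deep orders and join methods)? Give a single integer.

Selinger DP over subsets of {A,B}:
  {A}: scan cost=150, card=150
  {B}: scan cost=200, card=200
  {AB}: card=6000; try (A,hash)→2800, (B,merge)→3300, (A,merge)→3350, (B,hash)→3500, (B,nl_idx)→7350, (B,nl)→30150 …(+1); best=2800 via (A,hash)

2800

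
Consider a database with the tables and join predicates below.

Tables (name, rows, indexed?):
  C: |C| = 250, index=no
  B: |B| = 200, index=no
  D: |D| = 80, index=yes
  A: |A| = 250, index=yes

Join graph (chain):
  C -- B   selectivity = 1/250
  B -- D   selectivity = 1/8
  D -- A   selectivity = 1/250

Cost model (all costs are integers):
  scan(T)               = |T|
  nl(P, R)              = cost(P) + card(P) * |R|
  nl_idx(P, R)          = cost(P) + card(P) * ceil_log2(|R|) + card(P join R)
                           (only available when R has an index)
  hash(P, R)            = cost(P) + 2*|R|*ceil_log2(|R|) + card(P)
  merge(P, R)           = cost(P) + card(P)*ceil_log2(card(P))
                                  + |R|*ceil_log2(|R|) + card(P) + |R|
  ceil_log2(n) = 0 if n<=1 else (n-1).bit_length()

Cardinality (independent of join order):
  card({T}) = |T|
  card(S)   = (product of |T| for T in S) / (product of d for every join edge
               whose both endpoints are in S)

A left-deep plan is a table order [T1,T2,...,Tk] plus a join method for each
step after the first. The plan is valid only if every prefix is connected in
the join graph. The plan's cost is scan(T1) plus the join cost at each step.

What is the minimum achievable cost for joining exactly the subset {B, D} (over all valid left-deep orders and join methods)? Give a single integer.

1520

Selinger DP over subsets of {B,D}:
  {B}: scan cost=200, card=200
  {D}: scan cost=80, card=80
  {BD}: card=2000; try (D,hash)→1520, (B,merge)→2520, (D,merge)→2640, (B,hash)→3360, (D,nl_idx)→3600, (B,nl)→16080 …(+1); best=1520 via (D,hash)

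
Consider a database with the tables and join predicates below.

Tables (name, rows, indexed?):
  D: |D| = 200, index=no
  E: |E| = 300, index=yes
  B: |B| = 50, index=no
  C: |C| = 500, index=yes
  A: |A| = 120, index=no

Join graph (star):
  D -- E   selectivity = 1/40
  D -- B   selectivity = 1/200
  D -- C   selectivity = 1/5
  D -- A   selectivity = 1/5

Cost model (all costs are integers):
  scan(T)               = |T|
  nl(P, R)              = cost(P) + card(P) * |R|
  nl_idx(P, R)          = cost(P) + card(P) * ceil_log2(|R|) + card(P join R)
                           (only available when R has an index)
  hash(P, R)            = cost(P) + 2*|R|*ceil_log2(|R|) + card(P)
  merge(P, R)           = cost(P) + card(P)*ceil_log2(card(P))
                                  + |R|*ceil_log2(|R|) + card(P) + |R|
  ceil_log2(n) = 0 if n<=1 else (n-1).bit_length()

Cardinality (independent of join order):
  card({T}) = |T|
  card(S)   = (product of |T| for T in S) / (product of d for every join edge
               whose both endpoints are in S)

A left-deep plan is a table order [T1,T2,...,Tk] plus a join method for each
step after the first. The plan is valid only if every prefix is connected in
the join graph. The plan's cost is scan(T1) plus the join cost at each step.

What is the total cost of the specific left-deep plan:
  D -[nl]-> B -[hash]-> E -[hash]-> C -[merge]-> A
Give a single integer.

step 1: scan D: cost=200, card=200
step 2: join B via nl
    card(P join B) = 200*50/(200) = 50
    cost = 200 + 200*50 = 10200
step 3: join E via hash
    card(P join E) = 50*300/(40) = 375
    cost = 10200 + 2*300*9 + 50 = 15650
step 4: join C via hash
    card(P join C) = 375*500/(5) = 37500
    cost = 15650 + 2*500*9 + 375 = 25025
step 5: join A via merge
    card(P join A) = 37500*120/(5) = 900000
    cost = 25025 + 37500*16 + 120*7 + 37500 + 120 = 663485

663485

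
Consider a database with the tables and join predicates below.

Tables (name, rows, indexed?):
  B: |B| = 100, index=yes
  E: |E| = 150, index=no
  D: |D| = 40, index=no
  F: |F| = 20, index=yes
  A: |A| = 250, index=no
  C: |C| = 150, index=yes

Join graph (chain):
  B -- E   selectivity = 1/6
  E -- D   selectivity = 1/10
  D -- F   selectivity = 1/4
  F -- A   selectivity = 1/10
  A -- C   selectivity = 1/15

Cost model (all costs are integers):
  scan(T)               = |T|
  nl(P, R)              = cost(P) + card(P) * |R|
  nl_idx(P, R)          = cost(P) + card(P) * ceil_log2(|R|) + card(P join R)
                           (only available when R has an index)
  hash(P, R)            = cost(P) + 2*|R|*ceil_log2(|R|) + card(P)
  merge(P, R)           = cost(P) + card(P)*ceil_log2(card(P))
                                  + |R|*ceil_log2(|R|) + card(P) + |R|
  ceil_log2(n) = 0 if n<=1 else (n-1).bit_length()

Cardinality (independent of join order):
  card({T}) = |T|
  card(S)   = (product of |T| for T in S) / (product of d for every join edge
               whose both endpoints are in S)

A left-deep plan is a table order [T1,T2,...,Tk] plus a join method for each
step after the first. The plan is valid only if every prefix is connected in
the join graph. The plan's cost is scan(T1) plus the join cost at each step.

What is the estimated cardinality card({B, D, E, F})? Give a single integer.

Tables in S: B(100), D(40), E(150), F(20)
Edges inside S: B-E(d=6), E-D(d=10), D-F(d=4)
numerator = 100 * 40 * 150 * 20 = 12000000
denominator = 6 * 10 * 4 = 240
card(S) = 12000000 / 240 = 50000

50000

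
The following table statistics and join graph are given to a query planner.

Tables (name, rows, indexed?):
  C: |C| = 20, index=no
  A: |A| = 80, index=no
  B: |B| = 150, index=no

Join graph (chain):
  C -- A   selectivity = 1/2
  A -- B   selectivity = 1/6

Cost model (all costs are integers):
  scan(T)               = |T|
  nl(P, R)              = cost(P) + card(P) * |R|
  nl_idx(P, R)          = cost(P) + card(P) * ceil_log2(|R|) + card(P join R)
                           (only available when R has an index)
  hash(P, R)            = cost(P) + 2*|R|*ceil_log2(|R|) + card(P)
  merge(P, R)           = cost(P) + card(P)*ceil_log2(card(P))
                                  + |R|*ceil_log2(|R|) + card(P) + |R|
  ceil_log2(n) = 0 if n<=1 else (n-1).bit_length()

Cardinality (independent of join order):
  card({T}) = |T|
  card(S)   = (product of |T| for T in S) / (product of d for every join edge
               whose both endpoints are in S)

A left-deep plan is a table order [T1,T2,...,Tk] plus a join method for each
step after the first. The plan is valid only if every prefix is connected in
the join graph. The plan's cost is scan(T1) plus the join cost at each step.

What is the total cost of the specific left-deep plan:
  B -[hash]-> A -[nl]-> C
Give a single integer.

step 1: scan B: cost=150, card=150
step 2: join A via hash
    card(P join A) = 150*80/(6) = 2000
    cost = 150 + 2*80*7 + 150 = 1420
step 3: join C via nl
    card(P join C) = 2000*20/(2) = 20000
    cost = 1420 + 2000*20 = 41420

41420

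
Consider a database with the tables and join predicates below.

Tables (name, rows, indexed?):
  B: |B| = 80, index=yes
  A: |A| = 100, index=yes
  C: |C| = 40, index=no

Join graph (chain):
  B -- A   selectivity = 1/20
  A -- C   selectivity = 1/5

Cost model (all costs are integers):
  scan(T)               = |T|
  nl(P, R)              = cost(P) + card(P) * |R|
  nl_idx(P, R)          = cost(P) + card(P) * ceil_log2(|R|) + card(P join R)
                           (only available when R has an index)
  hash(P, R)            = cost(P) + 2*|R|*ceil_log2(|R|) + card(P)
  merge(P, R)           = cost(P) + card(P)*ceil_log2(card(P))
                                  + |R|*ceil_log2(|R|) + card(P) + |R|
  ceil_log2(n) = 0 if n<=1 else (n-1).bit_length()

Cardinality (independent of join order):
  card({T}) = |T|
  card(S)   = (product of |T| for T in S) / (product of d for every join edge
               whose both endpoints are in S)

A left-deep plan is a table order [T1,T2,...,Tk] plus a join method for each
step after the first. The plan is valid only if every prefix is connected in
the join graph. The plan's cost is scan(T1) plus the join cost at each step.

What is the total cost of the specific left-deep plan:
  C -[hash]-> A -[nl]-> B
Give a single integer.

step 1: scan C: cost=40, card=40
step 2: join A via hash
    card(P join A) = 40*100/(5) = 800
    cost = 40 + 2*100*7 + 40 = 1480
step 3: join B via nl
    card(P join B) = 800*80/(20) = 3200
    cost = 1480 + 800*80 = 65480

65480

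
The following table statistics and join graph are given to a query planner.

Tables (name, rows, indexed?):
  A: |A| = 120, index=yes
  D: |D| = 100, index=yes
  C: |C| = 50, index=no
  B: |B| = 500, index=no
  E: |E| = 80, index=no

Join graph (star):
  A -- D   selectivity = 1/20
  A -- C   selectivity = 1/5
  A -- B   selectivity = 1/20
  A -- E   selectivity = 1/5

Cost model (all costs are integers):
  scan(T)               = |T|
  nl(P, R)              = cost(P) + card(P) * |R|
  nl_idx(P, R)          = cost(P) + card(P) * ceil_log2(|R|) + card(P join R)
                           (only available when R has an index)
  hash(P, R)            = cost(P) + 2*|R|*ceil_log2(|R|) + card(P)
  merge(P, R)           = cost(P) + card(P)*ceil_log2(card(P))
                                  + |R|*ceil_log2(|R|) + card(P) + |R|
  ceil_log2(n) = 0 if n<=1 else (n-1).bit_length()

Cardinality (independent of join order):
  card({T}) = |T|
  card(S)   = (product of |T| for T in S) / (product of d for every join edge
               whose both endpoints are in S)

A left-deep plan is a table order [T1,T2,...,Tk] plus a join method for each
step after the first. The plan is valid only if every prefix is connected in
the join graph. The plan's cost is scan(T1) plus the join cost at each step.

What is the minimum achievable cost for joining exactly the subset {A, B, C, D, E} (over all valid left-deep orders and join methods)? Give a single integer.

Selinger DP over subsets of {A,B,C,D,E}:
  {A}: scan cost=120, card=120
  {D}: scan cost=100, card=100
  {C}: scan cost=50, card=50
  {B}: scan cost=500, card=500
  {E}: scan cost=80, card=80
  {AD}: card=600; try (A,nl_idx)→1400, (D,nl_idx)→1560, (D,hash)→1640, (A,merge)→1860, (D,merge)→1880, (A,hash)→1880 …(+2); best=1400 via (A,nl_idx)
  {AC}: card=1200; try (C,hash)→840, (A,merge)→1360, (C,merge)→1430, (A,nl_idx)→1600, (A,hash)→1780, (A,nl)→6050 …(+1); best=840 via (C,hash)
  {AB}: card=3000; try (A,hash)→2680, (B,merge)→6080, (A,merge)→6460, (A,nl_idx)→7000, (B,hash)→9240, (B,nl)→60120 …(+1); best=2680 via (A,hash)
  {AE}: card=1920; try (E,hash)→1360, (A,merge)→1680, (E,merge)→1720, (A,hash)→1840, (A,nl_idx)→2560, (A,nl)→9680 …(+1); best=1360 via (E,hash)
  {ACD}: card=6000; try (C,hash)→2600, (D,hash)→3440, (C,merge)→8350, (D,nl_idx)→15240, (D,merge)→16040, (C,nl)→31400 …(+1); best=2600 via (C,hash)
  {ABD}: card=15000; try (D,hash)→7080, (B,hash)→11000, (B,merge)→13000, (D,nl_idx)→38680, (D,merge)→42480, (B,nl)→301400 …(+1); best=7080 via (D,hash)
  {ADE}: card=9600; try (E,hash)→3120, (D,hash)→4680, (E,merge)→8640, (D,nl_idx)→24400, (D,merge)→25200, (E,nl)→49400 …(+1); best=3120 via (E,hash)
  {ABC}: card=30000; try (C,hash)→6280, (B,hash)→11040, (B,merge)→20240, (C,merge)→42030, (C,nl)→152680, (B,nl)→600840; best=6280 via (C,hash)
  {ACE}: card=19200; try (E,hash)→3160, (C,hash)→3880, (E,merge)→15880, (C,merge)→24750, (E,nl)→96840, (C,nl)→97360; best=3160 via (E,hash)
  {ABE}: card=48000; try (E,hash)→6800, (B,hash)→12280, (B,merge)→29400, (E,merge)→42320, (E,nl)→242680, (B,nl)→961360; best=6800 via (E,hash)
  {ABCD}: card=150000; try (B,hash)→17600, (C,hash)→22680, (D,hash)→37680, (B,merge)→91600, (C,merge)→232430, (D,nl_idx)→366280 …(+4); best=17600 via (B,hash)
  {ACDE}: card=96000; try (E,hash)→9720, (C,hash)→13320, (D,hash)→23760, (E,merge)→87240, (C,merge)→147470, (D,nl_idx)→233560 …(+4); best=9720 via (E,hash)
  {ABDE}: card=240000; try (B,hash)→21720, (E,hash)→23200, (D,hash)→56200, (B,merge)→152120, (E,merge)→232720, (D,nl_idx)→582800 …(+4); best=21720 via (B,hash)
  {ABCE}: card=480000; try (B,hash)→31360, (E,hash)→37400, (C,hash)→55400, (B,merge)→315360, (E,merge)→486920, (C,merge)→823150 …(+3); best=31360 via (B,hash)
  {ABCDE}: card=2400000; try (B,hash)→114720, (E,hash)→168720, (C,hash)→262320, (D,hash)→512760, (B,merge)→1742720, (E,merge)→2868240 …(+7); best=114720 via (B,hash)

114720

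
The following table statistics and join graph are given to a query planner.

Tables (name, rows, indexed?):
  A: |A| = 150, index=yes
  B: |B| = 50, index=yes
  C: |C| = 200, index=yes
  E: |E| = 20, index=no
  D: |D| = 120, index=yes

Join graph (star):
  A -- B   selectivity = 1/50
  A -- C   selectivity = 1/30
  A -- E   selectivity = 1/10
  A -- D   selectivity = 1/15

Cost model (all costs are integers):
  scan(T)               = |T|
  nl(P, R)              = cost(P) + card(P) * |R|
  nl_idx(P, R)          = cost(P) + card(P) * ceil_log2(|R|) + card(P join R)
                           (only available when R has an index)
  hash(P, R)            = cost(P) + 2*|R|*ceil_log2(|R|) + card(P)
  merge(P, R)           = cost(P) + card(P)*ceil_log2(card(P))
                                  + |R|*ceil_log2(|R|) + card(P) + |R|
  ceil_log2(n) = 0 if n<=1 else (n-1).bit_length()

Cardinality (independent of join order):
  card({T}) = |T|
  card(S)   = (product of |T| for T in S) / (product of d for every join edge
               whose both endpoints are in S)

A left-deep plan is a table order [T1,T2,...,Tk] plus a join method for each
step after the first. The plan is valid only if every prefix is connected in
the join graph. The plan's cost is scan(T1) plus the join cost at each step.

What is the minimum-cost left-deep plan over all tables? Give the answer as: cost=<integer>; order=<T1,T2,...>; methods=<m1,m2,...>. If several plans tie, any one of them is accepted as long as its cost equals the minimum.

cost=7680; order=B,A,C,E,D; methods=nl_idx,nl_idx,hash,hash

Selinger DP (subsets sized 1..n):
  {A}: scan cost=150, card=150
  {B}: scan cost=50, card=50
  {C}: scan cost=200, card=200
  {E}: scan cost=20, card=20
  {D}: scan cost=120, card=120
  {AB}: card=150; try (A,nl_idx)→600, (B,hash)→900, (B,nl_idx)→1200, (A,merge)→1750, (B,merge)→1850, (A,hash)→2500 …(+2); best=600 via (A,nl_idx)
  {AC}: card=1000; try (C,nl_idx)→2350, (A,hash)→2800, (A,nl_idx)→2800, (C,merge)→3300, (A,merge)→3350, (C,hash)→3500 …(+2); best=2350 via (C,nl_idx)
  {AE}: card=300; try (A,nl_idx)→480, (E,hash)→500, (A,merge)→1490, (E,merge)→1620, (A,hash)→2440, (A,nl)→3020 …(+1); best=480 via (A,nl_idx)
  {AD}: card=1200; try (D,hash)→1980, (A,nl_idx)→2280, (D,nl_idx)→2400, (A,merge)→2430, (D,merge)→2460, (A,hash)→2640 …(+2); best=1980 via (D,hash)
  {ABC}: card=1000; try (C,nl_idx)→2800, (C,merge)→3750, (C,hash)→3950, (B,hash)→3950, (B,nl_idx)→9350, (B,merge)→13700 …(+2); best=2800 via (C,nl_idx)
  {ABE}: card=300; try (E,hash)→950, (B,hash)→1380, (E,merge)→2070, (B,nl_idx)→2580, (E,nl)→3600, (B,merge)→3830 …(+1); best=950 via (E,hash)
  {ABD}: card=1200; try (D,hash)→2430, (D,nl_idx)→2850, (D,merge)→2910, (B,hash)→3780, (B,nl_idx)→10380, (B,merge)→16730 …(+2); best=2430 via (D,hash)
  {ACE}: card=2000; try (E,hash)→3550, (C,hash)→3980, (C,nl_idx)→4880, (C,merge)→5280, (E,merge)→13470, (E,nl)→22350 …(+1); best=3550 via (E,hash)
  {ACD}: card=8000; try (D,hash)→5030, (C,hash)→6380, (D,merge)→14310, (D,nl_idx)→17350, (C,merge)→18180, (C,nl_idx)→19580 …(+2); best=5030 via (D,hash)
  {ADE}: card=2400; try (D,hash)→2460, (E,hash)→3380, (D,merge)→4440, (D,nl_idx)→4980, (E,merge)→16500, (E,nl)→25980 …(+1); best=2460 via (D,hash)
  {ABCE}: card=2000; try (E,hash)→4000, (C,hash)→4450, (C,nl_idx)→5350, (C,merge)→5750, (B,hash)→6150, (E,merge)→13920 …(+5); best=4000 via (E,hash)
  {ABCD}: card=8000; try (D,hash)→5480, (C,hash)→6830, (B,hash)→13630, (D,merge)→14760, (D,nl_idx)→17800, (C,merge)→18630 …(+6); best=5480 via (D,hash)
  {ABDE}: card=2400; try (D,hash)→2930, (E,hash)→3830, (D,merge)→4910, (D,nl_idx)→5450, (B,hash)→5460, (E,merge)→16950 …(+5); best=2930 via (D,hash)
  {ACDE}: card=16000; try (D,hash)→7230, (C,hash)→8060, (E,hash)→13230, (D,merge)→28510, (D,nl_idx)→33550, (C,merge)→35460 …(+5); best=7230 via (D,hash)
  {ABCDE}: card=16000; try (D,hash)→7680, (C,hash)→8530, (E,hash)→13680, (B,hash)→23830, (D,merge)→28960, (D,nl_idx)→34000 …(+9); best=7680 via (D,hash)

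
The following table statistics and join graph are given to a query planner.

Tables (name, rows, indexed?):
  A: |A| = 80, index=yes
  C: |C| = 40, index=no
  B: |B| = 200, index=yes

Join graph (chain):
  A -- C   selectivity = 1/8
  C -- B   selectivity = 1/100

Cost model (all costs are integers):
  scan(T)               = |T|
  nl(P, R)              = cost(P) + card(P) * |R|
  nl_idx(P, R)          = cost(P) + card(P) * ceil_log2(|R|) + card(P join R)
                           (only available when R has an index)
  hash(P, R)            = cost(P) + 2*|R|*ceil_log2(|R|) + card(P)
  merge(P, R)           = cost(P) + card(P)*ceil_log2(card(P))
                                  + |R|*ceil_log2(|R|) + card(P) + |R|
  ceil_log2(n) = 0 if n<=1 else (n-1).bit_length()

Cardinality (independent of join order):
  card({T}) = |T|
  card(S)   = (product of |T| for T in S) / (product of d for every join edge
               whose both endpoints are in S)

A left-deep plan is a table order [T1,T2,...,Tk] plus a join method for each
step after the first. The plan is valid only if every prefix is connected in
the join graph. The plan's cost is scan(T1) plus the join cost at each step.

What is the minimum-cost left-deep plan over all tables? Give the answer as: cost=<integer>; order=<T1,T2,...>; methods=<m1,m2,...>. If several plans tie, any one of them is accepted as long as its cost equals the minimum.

cost=1640; order=C,B,A; methods=nl_idx,hash

Selinger DP (subsets sized 1..n):
  {A}: scan cost=80, card=80
  {C}: scan cost=40, card=40
  {B}: scan cost=200, card=200
  {AC}: card=400; try (C,hash)→640, (A,nl_idx)→720, (A,merge)→960, (C,merge)→1000, (A,hash)→1200, (A,nl)→3240 …(+1); best=640 via (C,hash)
  {BC}: card=80; try (B,nl_idx)→440, (C,hash)→880, (B,merge)→2120, (C,merge)→2280, (B,hash)→3280, (B,nl)→8040 …(+1); best=440 via (B,nl_idx)
  {ABC}: card=800; try (A,hash)→1640, (A,merge)→1720, (A,nl_idx)→1800, (B,hash)→4240, (B,nl_idx)→4640, (B,merge)→6440 …(+2); best=1640 via (A,hash)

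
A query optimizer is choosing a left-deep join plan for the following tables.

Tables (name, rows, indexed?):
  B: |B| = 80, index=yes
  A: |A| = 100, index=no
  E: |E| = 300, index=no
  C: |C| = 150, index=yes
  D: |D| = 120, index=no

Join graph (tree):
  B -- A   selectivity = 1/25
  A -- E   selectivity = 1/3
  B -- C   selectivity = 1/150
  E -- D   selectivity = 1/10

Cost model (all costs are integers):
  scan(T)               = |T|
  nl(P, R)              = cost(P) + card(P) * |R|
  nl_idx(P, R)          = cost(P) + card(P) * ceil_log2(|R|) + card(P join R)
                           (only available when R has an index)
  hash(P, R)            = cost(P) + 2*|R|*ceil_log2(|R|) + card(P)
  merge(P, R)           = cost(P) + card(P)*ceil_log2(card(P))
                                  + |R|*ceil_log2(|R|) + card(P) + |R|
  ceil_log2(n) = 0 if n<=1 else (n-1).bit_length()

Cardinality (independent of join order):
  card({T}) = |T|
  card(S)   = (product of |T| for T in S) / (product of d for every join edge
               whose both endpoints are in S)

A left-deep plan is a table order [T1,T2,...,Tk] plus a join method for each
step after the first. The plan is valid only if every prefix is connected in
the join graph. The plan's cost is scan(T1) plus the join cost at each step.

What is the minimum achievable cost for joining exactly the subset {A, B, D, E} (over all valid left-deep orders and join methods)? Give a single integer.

40520

Selinger DP over subsets of {A,B,D,E}:
  {B}: scan cost=80, card=80
  {A}: scan cost=100, card=100
  {E}: scan cost=300, card=300
  {D}: scan cost=120, card=120
  {AB}: card=320; try (B,nl_idx)→1120, (B,hash)→1320, (A,merge)→1520, (B,merge)→1540, (A,hash)→1560, (A,nl)→8080 …(+1); best=1120 via (B,nl_idx)
  {AE}: card=10000; try (A,hash)→2000, (E,merge)→3900, (A,merge)→4100, (E,hash)→5600, (E,nl)→30100, (A,nl)→30300; best=2000 via (A,hash)
  {DE}: card=3600; try (D,hash)→2280, (E,merge)→4080, (D,merge)→4260, (E,hash)→5640, (E,nl)→36120, (D,nl)→36300; best=2280 via (D,hash)
  {ABE}: card=32000; try (E,hash)→6840, (E,merge)→7320, (B,hash)→13120, (E,nl)→97120, (B,nl_idx)→104000, (B,merge)→152640 …(+1); best=6840 via (E,hash)
  {ADE}: card=120000; try (A,hash)→7280, (D,hash)→13680, (A,merge)→49880, (D,merge)→152960, (A,nl)→362280, (D,nl)→1202000; best=7280 via (A,hash)
  {ABDE}: card=384000; try (D,hash)→40520, (B,hash)→128400, (D,merge)→519800, (B,nl_idx)→1231280, (B,merge)→2167920, (D,nl)→3846840 …(+1); best=40520 via (D,hash)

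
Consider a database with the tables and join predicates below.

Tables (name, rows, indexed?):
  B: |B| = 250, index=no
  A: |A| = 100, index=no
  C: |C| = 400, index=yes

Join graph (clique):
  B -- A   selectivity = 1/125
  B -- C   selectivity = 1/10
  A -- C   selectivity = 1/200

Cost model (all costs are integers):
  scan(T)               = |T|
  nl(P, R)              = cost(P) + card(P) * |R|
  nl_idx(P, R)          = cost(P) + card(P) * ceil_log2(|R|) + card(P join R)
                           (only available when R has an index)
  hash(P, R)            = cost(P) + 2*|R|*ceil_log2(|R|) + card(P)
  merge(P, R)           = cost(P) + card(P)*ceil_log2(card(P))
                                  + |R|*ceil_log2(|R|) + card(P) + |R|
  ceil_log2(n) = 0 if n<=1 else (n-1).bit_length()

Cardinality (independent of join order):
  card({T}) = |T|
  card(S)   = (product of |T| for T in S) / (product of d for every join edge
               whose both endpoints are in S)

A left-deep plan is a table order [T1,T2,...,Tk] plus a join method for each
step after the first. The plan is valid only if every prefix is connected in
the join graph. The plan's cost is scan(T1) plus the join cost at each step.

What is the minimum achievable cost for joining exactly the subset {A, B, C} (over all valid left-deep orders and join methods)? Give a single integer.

Selinger DP over subsets of {A,B,C}:
  {B}: scan cost=250, card=250
  {A}: scan cost=100, card=100
  {C}: scan cost=400, card=400
  {AB}: card=200; try (A,hash)→1900, (B,merge)→3150, (A,merge)→3300, (B,hash)→4200, (B,nl)→25100, (A,nl)→25250; best=1900 via (A,hash)
  {BC}: card=10000; try (B,hash)→4800, (C,merge)→6500, (B,merge)→6650, (C,hash)→7700, (C,nl_idx)→12500, (C,nl)→100250 …(+1); best=4800 via (B,hash)
  {AC}: card=200; try (C,nl_idx)→1200, (A,hash)→2200, (C,merge)→4900, (A,merge)→5200, (C,hash)→7400, (C,nl)→40100 …(+1); best=1200 via (C,nl_idx)
  {ABC}: card=40; try (C,nl_idx)→3740, (B,merge)→5250, (B,hash)→5400, (C,merge)→7700, (C,hash)→9300, (A,hash)→16200 …(+4); best=3740 via (C,nl_idx)

3740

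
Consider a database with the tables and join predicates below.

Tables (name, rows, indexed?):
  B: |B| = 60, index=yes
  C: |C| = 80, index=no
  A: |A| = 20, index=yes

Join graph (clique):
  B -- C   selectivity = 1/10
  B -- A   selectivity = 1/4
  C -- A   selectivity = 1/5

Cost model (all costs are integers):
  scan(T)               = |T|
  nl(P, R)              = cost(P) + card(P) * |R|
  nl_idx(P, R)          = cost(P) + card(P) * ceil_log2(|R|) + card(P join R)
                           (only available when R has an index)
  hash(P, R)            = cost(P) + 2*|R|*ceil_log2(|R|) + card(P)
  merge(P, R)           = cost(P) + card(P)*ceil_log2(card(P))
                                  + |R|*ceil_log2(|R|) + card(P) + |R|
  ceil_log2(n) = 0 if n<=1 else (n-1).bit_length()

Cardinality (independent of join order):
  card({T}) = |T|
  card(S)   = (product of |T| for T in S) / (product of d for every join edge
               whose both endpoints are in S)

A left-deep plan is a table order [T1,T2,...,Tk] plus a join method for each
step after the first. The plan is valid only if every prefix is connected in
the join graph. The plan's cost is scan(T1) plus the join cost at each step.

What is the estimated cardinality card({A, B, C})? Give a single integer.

Tables in S: A(20), B(60), C(80)
Edges inside S: B-C(d=10), B-A(d=4), C-A(d=5)
numerator = 20 * 60 * 80 = 96000
denominator = 10 * 4 * 5 = 200
card(S) = 96000 / 200 = 480

480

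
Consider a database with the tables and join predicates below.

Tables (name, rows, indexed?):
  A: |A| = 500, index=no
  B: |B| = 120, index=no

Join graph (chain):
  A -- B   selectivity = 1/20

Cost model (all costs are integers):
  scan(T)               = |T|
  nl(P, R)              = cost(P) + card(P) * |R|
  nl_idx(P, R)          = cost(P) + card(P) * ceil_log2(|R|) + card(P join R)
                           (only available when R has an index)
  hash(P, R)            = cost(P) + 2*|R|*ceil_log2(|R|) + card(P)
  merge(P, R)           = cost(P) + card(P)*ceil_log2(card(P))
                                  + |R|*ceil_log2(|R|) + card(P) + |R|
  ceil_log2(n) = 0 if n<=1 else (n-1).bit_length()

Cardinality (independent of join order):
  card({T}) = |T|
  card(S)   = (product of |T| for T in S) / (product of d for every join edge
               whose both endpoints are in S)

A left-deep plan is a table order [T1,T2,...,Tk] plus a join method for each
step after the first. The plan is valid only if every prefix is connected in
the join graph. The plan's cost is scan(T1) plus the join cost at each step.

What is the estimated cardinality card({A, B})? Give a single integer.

Tables in S: A(500), B(120)
Edges inside S: A-B(d=20)
numerator = 500 * 120 = 60000
denominator = 20 = 20
card(S) = 60000 / 20 = 3000

3000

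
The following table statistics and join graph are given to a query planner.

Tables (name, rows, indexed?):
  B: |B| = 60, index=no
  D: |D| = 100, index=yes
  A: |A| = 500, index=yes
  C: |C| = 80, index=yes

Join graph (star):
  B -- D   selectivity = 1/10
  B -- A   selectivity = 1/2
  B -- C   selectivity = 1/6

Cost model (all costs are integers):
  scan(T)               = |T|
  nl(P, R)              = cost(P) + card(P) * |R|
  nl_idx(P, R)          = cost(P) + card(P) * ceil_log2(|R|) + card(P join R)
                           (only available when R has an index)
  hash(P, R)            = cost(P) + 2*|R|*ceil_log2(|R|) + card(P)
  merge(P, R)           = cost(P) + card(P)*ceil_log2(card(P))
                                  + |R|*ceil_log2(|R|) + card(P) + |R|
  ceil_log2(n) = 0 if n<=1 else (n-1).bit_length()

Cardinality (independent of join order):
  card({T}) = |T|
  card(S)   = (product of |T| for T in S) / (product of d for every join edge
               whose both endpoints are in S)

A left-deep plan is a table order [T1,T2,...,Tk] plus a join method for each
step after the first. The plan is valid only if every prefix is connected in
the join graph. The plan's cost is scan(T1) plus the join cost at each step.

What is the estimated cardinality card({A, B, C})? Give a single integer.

200000

Tables in S: A(500), B(60), C(80)
Edges inside S: B-A(d=2), B-C(d=6)
numerator = 500 * 60 * 80 = 2400000
denominator = 2 * 6 = 12
card(S) = 2400000 / 12 = 200000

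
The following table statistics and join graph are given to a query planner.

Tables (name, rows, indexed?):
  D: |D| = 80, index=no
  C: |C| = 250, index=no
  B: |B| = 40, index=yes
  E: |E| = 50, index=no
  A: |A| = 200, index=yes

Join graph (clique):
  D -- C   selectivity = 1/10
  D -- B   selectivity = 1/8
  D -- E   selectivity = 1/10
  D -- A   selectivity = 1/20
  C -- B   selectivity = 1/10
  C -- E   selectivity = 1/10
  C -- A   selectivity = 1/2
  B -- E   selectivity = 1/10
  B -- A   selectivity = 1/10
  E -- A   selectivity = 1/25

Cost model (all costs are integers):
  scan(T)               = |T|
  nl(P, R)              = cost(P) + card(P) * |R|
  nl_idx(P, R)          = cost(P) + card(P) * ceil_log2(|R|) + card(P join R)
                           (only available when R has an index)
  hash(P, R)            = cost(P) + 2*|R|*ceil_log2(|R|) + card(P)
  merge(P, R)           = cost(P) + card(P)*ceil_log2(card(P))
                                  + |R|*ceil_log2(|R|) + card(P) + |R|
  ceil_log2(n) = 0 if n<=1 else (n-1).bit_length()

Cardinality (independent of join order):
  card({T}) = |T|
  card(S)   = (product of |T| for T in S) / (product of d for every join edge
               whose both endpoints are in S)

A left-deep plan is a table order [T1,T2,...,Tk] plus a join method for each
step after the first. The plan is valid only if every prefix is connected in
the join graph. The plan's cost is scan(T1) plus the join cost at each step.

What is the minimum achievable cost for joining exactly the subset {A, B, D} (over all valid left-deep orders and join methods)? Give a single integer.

2800

Selinger DP over subsets of {A,B,D}:
  {D}: scan cost=80, card=80
  {B}: scan cost=40, card=40
  {A}: scan cost=200, card=200
  {BD}: card=400; try (B,hash)→640, (D,merge)→960, (B,nl_idx)→960, (B,merge)→1000, (D,hash)→1200, (D,nl)→3240 …(+1); best=640 via (B,hash)
  {AD}: card=800; try (D,hash)→1520, (A,nl_idx)→1520, (A,merge)→2520, (D,merge)→2640, (A,hash)→3360, (A,nl)→16080 …(+1); best=1520 via (D,hash)
  {AB}: card=800; try (B,hash)→880, (A,nl_idx)→1160, (A,merge)→2120, (B,nl_idx)→2200, (B,merge)→2280, (A,hash)→3280 …(+2); best=880 via (B,hash)
  {ABD}: card=400; try (D,hash)→2800, (B,hash)→2800, (A,hash)→4240, (A,nl_idx)→4240, (A,merge)→6440, (B,nl_idx)→6720 …(+5); best=2800 via (D,hash)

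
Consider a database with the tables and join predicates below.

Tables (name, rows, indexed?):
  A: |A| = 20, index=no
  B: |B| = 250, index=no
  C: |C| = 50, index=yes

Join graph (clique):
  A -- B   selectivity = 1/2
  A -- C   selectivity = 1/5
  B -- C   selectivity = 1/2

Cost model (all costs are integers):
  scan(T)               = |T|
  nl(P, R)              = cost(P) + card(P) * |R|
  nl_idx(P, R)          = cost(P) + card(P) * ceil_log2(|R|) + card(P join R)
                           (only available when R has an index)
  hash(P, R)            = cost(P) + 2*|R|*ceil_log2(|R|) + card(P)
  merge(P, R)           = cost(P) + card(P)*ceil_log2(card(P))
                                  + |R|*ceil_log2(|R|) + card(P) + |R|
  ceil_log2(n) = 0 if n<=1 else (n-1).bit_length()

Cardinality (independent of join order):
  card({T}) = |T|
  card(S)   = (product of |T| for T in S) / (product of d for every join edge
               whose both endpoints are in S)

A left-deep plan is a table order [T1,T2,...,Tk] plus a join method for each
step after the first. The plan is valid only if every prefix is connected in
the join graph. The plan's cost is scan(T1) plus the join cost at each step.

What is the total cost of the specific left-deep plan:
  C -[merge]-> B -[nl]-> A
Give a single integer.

step 1: scan C: cost=50, card=50
step 2: join B via merge
    card(P join B) = 50*250/(2) = 6250
    cost = 50 + 50*6 + 250*8 + 50 + 250 = 2650
step 3: join A via nl
    card(P join A) = 6250*20/(2*5) = 12500
    cost = 2650 + 6250*20 = 127650

127650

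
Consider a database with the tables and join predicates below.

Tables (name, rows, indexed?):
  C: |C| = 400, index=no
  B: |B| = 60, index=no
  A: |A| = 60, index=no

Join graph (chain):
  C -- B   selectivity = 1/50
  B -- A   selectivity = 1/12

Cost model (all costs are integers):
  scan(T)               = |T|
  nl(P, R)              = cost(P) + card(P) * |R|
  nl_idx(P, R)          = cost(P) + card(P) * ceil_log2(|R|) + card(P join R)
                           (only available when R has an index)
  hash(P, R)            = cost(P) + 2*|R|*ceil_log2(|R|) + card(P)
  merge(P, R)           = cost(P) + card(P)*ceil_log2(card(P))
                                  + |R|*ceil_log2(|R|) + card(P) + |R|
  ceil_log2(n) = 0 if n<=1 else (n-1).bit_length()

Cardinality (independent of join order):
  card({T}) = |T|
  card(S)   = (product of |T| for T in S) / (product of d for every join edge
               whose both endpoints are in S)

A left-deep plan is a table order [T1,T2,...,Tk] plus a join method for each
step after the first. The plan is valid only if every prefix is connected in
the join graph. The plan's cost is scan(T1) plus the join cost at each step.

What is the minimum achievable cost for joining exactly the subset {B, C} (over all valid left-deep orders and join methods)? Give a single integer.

1520

Selinger DP over subsets of {B,C}:
  {C}: scan cost=400, card=400
  {B}: scan cost=60, card=60
  {BC}: card=480; try (B,hash)→1520, (C,merge)→4480, (B,merge)→4820, (C,hash)→7320, (C,nl)→24060, (B,nl)→24400; best=1520 via (B,hash)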